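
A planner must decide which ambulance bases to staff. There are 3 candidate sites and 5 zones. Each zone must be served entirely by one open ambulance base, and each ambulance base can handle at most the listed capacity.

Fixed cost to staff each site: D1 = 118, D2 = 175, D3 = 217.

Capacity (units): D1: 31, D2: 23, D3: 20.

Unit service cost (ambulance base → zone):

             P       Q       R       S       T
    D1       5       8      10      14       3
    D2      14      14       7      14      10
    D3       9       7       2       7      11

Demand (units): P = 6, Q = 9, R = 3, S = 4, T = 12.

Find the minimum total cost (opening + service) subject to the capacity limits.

Minimum total cost: 498

Open {D1, D3}: P→D1 5·6=30, Q→D3 7·9=63, R→D3 2·3=6, S→D3 7·4=28, T→D1 3·12=36.
Loads: D1 carries 18/31, D3 carries 16/20. Service 163; fixed 335; total 498.
Next best feasible plan costs 507.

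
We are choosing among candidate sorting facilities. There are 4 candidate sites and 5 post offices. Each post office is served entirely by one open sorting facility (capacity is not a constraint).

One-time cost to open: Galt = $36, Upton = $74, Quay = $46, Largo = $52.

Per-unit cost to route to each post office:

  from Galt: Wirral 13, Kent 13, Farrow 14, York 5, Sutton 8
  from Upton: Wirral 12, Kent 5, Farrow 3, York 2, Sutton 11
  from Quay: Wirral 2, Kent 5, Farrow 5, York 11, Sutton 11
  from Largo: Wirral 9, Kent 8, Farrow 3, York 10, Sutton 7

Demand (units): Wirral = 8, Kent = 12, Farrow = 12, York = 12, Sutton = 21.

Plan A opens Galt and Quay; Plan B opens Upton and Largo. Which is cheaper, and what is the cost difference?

Plan A is cheaper by 19.

Plan A: {Galt, Quay}: Wirral→Quay 2·8=16, Kent→Quay 5·12=60, Farrow→Quay 5·12=60, York→Galt 5·12=60, Sutton→Galt 8·21=168. Service 364; fixed 82; total 446.
Plan B: {Upton, Largo}: Wirral→Largo 9·8=72, Kent→Upton 5·12=60, Farrow→Upton 3·12=36, York→Upton 2·12=24, Sutton→Largo 7·21=147. Service 339; fixed 126; total 465.
Difference: |446 − 465| = 19.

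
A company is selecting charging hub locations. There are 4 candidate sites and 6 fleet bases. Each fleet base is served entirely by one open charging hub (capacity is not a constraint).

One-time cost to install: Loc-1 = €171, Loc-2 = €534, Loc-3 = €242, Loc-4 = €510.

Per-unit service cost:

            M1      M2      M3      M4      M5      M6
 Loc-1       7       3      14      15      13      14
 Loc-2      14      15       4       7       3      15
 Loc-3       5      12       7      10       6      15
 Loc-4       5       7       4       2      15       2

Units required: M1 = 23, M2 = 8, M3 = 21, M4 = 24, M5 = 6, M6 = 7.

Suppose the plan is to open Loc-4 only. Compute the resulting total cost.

Total cost: 917

Each fleet base is assigned to its cheapest site among the open ones.
{Loc-4}: M1→Loc-4 5·23=115, M2→Loc-4 7·8=56, M3→Loc-4 4·21=84, M4→Loc-4 2·24=48, M5→Loc-4 15·6=90, M6→Loc-4 2·7=14. Service 407; fixed 510; total 917.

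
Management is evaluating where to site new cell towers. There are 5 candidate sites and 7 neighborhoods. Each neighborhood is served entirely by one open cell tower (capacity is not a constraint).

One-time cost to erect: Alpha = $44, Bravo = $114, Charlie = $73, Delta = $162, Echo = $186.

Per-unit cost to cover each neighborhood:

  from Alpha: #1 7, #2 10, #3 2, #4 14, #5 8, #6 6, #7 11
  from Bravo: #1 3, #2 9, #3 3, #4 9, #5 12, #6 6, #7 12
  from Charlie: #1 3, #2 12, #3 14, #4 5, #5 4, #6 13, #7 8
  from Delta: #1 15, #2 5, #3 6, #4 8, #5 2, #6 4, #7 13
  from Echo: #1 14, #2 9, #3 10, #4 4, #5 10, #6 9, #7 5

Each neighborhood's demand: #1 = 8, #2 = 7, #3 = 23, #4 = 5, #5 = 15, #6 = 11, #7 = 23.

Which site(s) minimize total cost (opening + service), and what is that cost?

For any fixed open set, each neighborhood goes to its cheapest open site; total = fixed + service.
{Alpha, Charlie}: #1→Charlie 3·8=24, #2→Alpha 10·7=70, #3→Alpha 2·23=46, #4→Charlie 5·5=25, #5→Charlie 4·15=60, #6→Alpha 6·11=66, #7→Charlie 8·23=184. Service 475; fixed 117; total 592.
{Alpha, Charlie, Delta}: #1→Charlie 3·8=24, #2→Delta 5·7=35, #3→Alpha 2·23=46, #4→Charlie 5·5=25, #5→Delta 2·15=30, #6→Delta 4·11=44, #7→Charlie 8·23=184. Service 388; fixed 279; total 667.
{Bravo, Charlie}: #1→Bravo 3·8=24, #2→Bravo 9·7=63, #3→Bravo 3·23=69, #4→Charlie 5·5=25, #5→Charlie 4·15=60, #6→Bravo 6·11=66, #7→Charlie 8·23=184. Service 491; fixed 187; total 678.
{Alpha, Bravo, Charlie, Delta, Echo}: service 314 + fixed 579 = 893
No other subset beats 592.

Open Alpha and Charlie; minimum total cost 592.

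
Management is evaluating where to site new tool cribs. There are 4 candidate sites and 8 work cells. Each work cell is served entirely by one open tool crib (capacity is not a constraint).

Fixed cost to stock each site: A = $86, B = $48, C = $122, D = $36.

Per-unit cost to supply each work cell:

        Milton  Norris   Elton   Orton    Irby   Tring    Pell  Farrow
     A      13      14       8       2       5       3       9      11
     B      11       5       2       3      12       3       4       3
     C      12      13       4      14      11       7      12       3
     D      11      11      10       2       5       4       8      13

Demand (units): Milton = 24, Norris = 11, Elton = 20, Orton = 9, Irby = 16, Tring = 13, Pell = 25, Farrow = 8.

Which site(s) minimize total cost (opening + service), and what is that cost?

Open B and D; minimum total cost 704.

For any fixed open set, each work cell goes to its cheapest open site; total = fixed + service.
{B, D}: Milton→B 11·24=264, Norris→B 5·11=55, Elton→B 2·20=40, Orton→D 2·9=18, Irby→D 5·16=80, Tring→B 3·13=39, Pell→B 4·25=100, Farrow→B 3·8=24. Service 620; fixed 84; total 704.
{A, B}: Milton→B 11·24=264, Norris→B 5·11=55, Elton→B 2·20=40, Orton→A 2·9=18, Irby→A 5·16=80, Tring→A 3·13=39, Pell→B 4·25=100, Farrow→B 3·8=24. Service 620; fixed 134; total 754.
{B}: service 741 + fixed 48 = 789
{A, B, C, D}: Milton→B 11·24=264, Norris→B 5·11=55, Elton→B 2·20=40, Orton→A 2·9=18, Irby→A 5·16=80, Tring→A 3·13=39, Pell→B 4·25=100, Farrow→B 3·8=24. Service 620; fixed 292; total 912.
No other subset beats 704.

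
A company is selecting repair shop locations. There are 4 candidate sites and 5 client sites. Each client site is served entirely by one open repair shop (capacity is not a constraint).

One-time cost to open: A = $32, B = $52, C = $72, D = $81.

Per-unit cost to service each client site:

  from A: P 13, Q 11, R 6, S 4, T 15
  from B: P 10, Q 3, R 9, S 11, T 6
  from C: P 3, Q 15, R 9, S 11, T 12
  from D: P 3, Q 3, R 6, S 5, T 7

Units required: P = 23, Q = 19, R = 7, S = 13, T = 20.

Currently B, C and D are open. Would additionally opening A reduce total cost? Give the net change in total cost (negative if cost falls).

Current service cost with {B, C, D}: 353.
Adding A: each client site re-picks its cheapest; new service cost 340, saving 13.
Extra fixed cost: 32. Net change = 32 − 13 = 19.
(Totals: 558 → 577.)

No — net change +19 (cost rises by 19).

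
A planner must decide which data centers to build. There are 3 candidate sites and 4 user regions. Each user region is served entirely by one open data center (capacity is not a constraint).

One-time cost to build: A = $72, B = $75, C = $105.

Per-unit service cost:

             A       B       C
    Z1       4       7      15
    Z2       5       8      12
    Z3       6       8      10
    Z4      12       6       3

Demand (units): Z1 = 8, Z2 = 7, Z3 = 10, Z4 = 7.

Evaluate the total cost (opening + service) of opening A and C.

Total cost: 325

Each user region is assigned to its cheapest site among the open ones.
{A, C}: Z1→A 4·8=32, Z2→A 5·7=35, Z3→A 6·10=60, Z4→C 3·7=21. Service 148; fixed 177; total 325.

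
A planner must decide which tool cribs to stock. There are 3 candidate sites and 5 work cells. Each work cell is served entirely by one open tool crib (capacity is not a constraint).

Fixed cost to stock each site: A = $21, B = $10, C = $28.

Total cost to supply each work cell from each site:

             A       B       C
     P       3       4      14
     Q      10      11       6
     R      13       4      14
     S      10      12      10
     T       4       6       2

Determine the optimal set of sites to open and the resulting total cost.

For any fixed open set, each work cell goes to its cheapest open site; total = fixed + service.
{B}: P→B 4, Q→B 11, R→B 4, S→B 12, T→B 6. Service 37; fixed 10; total 47.
{A}: P→A 3, Q→A 10, R→A 13, S→A 10, T→A 4. Service 40; fixed 21; total 61.
{A, B}: service 31 + fixed 31 = 62
{A, B, C}: P→A 3, Q→C 6, R→B 4, S→A 10, T→C 2. Service 25; fixed 59; total 84.
No other subset beats 47.

Open B only; minimum total cost 47.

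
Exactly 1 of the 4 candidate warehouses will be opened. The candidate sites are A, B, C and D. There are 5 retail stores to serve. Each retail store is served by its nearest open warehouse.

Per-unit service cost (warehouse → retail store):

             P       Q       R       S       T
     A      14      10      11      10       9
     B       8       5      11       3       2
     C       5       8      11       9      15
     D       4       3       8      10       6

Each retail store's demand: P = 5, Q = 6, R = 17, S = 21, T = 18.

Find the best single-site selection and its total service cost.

With exactly 1 open, each retail store uses its cheapest among the chosen.
{B}: P→B 8·5=40, Q→B 5·6=30, R→B 11·17=187, S→B 3·21=63, T→B 2·18=36. Service cost 356.
{D}: service cost 492
{A}: service cost 689
Among all 4 size-1 choices, {B} is lowest.

Choose B only; total service cost 356.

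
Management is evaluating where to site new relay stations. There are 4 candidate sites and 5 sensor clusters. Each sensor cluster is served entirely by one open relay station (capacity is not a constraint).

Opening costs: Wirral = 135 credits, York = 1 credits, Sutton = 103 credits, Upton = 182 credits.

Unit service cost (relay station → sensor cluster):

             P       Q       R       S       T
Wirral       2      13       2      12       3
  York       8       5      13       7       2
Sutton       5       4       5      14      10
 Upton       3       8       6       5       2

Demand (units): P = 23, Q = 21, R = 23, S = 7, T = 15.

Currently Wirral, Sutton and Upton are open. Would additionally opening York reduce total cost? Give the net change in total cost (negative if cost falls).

Current service cost with {Wirral, Sutton, Upton}: 241.
Adding York: each sensor cluster re-picks its cheapest; new service cost 241, saving 0.
Extra fixed cost: 1. Net change = 1 − 0 = 1.
(Totals: 661 → 662.)

No — net change +1 (cost rises by 1).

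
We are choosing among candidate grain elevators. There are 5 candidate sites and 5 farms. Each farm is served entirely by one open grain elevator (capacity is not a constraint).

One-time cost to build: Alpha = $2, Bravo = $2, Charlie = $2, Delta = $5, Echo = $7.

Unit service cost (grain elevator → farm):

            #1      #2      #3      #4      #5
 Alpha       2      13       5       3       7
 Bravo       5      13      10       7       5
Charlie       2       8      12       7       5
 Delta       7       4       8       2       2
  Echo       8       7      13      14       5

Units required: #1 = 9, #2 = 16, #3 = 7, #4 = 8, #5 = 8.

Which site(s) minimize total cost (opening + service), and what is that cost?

Open Alpha and Delta; minimum total cost 156.

For any fixed open set, each farm goes to its cheapest open site; total = fixed + service.
{Alpha, Delta}: #1→Alpha 2·9=18, #2→Delta 4·16=64, #3→Alpha 5·7=35, #4→Delta 2·8=16, #5→Delta 2·8=16. Service 149; fixed 7; total 156.
{Alpha, Bravo, Delta}: service 149 + fixed 9 = 158
{Alpha, Charlie, Delta}: service 149 + fixed 9 = 158
{Alpha, Bravo, Charlie, Delta, Echo}: service 149 + fixed 18 = 167
No other subset beats 156.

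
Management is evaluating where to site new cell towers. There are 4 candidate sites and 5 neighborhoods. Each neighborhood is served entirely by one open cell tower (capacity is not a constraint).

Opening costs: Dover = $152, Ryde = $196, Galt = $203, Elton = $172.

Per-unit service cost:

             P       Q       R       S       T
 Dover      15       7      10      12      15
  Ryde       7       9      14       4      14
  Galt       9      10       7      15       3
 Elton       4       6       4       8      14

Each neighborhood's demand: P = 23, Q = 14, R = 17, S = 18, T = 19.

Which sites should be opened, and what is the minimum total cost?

For any fixed open set, each neighborhood goes to its cheapest open site; total = fixed + service.
{Galt, Elton}: P→Elton 4·23=92, Q→Elton 6·14=84, R→Elton 4·17=68, S→Elton 8·18=144, T→Galt 3·19=57. Service 445; fixed 375; total 820.
{Elton}: P→Elton 4·23=92, Q→Elton 6·14=84, R→Elton 4·17=68, S→Elton 8·18=144, T→Elton 14·19=266. Service 654; fixed 172; total 826.
{Ryde, Galt}: service 535 + fixed 399 = 934
{Dover, Ryde, Galt, Elton}: service 373 + fixed 723 = 1096
No other subset beats 820.

Open Galt and Elton; minimum total cost 820.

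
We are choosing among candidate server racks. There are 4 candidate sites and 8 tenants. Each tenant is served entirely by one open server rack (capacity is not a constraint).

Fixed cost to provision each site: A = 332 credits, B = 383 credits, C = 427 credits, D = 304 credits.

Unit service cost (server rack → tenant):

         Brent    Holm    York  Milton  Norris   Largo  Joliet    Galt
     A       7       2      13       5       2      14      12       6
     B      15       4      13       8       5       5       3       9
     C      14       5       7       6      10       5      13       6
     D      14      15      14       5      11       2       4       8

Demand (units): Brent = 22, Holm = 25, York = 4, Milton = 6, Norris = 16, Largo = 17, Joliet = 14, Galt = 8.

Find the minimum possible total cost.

For any fixed open set, each tenant goes to its cheapest open site; total = fixed + service.
{A, D}: Brent→A 7·22=154, Holm→A 2·25=50, York→A 13·4=52, Milton→A 5·6=30, Norris→A 2·16=32, Largo→D 2·17=34, Joliet→D 4·14=56, Galt→A 6·8=48. Service 456; fixed 636; total 1092.
{A}: service 772 + fixed 332 = 1104
{B}: Brent→B 15·22=330, Holm→B 4·25=100, York→B 13·4=52, Milton→B 8·6=48, Norris→B 5·16=80, Largo→B 5·17=85, Joliet→B 3·14=42, Galt→B 9·8=72. Service 809; fixed 383; total 1192.
{A, B, C, D}: Brent→A 7·22=154, Holm→A 2·25=50, York→C 7·4=28, Milton→A 5·6=30, Norris→A 2·16=32, Largo→D 2·17=34, Joliet→B 3·14=42, Galt→A 6·8=48. Service 418; fixed 1446; total 1864.
No other subset beats 1092.

Minimum total cost: 1092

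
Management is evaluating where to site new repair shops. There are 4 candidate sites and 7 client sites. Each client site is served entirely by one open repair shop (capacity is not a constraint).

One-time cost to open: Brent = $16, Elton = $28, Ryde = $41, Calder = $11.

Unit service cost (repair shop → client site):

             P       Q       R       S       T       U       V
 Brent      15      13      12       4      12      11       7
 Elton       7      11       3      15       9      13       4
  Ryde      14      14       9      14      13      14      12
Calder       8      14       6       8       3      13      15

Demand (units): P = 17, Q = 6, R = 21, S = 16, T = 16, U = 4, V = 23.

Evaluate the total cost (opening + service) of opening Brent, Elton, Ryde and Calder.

Total cost: 592

Each client site is assigned to its cheapest site among the open ones.
{Brent, Elton, Ryde, Calder}: P→Elton 7·17=119, Q→Elton 11·6=66, R→Elton 3·21=63, S→Brent 4·16=64, T→Calder 3·16=48, U→Brent 11·4=44, V→Elton 4·23=92. Service 496; fixed 96; total 592.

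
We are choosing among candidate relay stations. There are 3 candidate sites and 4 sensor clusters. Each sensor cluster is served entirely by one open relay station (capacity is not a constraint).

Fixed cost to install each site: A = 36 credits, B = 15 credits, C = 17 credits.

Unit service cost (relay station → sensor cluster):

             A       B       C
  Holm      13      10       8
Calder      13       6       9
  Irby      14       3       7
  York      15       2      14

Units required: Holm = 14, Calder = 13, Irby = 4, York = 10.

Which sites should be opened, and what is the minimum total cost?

Open B and C; minimum total cost 254.

For any fixed open set, each sensor cluster goes to its cheapest open site; total = fixed + service.
{B, C}: Holm→C 8·14=112, Calder→B 6·13=78, Irby→B 3·4=12, York→B 2·10=20. Service 222; fixed 32; total 254.
{B}: service 250 + fixed 15 = 265
{A, B, C}: service 222 + fixed 68 = 290
No other subset beats 254.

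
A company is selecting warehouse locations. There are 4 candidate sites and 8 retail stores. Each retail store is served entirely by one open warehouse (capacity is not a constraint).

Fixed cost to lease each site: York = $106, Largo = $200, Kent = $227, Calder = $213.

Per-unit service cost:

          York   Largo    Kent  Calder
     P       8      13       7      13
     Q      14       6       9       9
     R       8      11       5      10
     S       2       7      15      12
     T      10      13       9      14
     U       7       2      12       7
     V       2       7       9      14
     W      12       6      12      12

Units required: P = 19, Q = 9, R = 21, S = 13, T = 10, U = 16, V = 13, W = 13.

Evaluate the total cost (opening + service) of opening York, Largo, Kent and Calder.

Each retail store is assigned to its cheapest site among the open ones.
{York, Largo, Kent, Calder}: P→Kent 7·19=133, Q→Largo 6·9=54, R→Kent 5·21=105, S→York 2·13=26, T→Kent 9·10=90, U→Largo 2·16=32, V→York 2·13=26, W→Largo 6·13=78. Service 544; fixed 746; total 1290.

Total cost: 1290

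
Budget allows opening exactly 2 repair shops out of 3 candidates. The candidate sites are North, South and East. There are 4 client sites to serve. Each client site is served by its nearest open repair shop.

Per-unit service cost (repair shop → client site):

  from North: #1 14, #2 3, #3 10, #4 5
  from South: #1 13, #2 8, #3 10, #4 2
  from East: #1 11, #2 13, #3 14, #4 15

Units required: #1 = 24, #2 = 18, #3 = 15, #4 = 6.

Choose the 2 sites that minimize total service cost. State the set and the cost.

Choose North and East; total service cost 498.

With exactly 2 open, each client site uses its cheapest among the chosen.
{North, East}: #1→East 11·24=264, #2→North 3·18=54, #3→North 10·15=150, #4→North 5·6=30. Service cost 498.
{North, South}: service cost 528
{South, East}: service cost 570
Among all 3 size-2 choices, {North, East} is lowest.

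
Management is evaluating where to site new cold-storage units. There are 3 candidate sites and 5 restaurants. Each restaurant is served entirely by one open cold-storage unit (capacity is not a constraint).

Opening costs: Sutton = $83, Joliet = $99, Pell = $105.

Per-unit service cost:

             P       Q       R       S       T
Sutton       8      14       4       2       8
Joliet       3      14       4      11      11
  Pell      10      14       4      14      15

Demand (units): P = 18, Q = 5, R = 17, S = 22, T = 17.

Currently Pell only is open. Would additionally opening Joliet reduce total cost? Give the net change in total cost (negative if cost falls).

Current service cost with {Pell}: 881.
Adding Joliet: each restaurant re-picks its cheapest; new service cost 621, saving 260.
Extra fixed cost: 99. Net change = 99 − 260 = -161.
(Totals: 986 → 825.)

Yes — net change −161 (cost falls by 161).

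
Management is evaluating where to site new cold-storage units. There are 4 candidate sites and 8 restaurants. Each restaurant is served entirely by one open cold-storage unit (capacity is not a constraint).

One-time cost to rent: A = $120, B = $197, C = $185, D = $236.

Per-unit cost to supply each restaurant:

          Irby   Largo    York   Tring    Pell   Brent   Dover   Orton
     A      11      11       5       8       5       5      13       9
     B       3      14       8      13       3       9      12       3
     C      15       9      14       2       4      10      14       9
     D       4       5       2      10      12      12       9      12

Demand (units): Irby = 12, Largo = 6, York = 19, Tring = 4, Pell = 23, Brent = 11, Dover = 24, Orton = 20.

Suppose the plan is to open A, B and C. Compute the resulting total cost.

Each restaurant is assigned to its cheapest site among the open ones.
{A, B, C}: Irby→B 3·12=36, Largo→C 9·6=54, York→A 5·19=95, Tring→C 2·4=8, Pell→B 3·23=69, Brent→A 5·11=55, Dover→B 12·24=288, Orton→B 3·20=60. Service 665; fixed 502; total 1167.

Total cost: 1167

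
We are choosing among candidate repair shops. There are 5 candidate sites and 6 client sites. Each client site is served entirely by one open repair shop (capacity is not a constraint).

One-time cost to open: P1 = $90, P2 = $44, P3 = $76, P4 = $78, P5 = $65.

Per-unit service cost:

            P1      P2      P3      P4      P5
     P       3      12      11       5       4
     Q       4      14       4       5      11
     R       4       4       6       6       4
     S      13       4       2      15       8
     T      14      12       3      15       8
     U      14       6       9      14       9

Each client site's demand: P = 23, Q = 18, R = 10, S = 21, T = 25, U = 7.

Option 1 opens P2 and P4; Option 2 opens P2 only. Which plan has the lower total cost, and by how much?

Option 1: {P2, P4}: P→P4 5·23=115, Q→P4 5·18=90, R→P2 4·10=40, S→P2 4·21=84, T→P2 12·25=300, U→P2 6·7=42. Service 671; fixed 122; total 793.
Option 2: {P2}: P→P2 12·23=276, Q→P2 14·18=252, R→P2 4·10=40, S→P2 4·21=84, T→P2 12·25=300, U→P2 6·7=42. Service 994; fixed 44; total 1038.
Difference: |793 − 1038| = 245.

Option 1 is cheaper by 245.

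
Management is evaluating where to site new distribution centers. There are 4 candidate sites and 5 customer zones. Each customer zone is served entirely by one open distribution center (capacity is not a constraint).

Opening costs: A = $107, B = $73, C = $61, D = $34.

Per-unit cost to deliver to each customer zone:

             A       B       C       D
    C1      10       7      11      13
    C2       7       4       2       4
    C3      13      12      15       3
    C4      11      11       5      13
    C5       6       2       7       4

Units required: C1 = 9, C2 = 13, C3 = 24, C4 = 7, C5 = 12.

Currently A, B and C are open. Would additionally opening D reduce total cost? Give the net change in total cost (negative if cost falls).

Current service cost with {A, B, C}: 436.
Adding D: each customer zone re-picks its cheapest; new service cost 220, saving 216.
Extra fixed cost: 34. Net change = 34 − 216 = -182.
(Totals: 677 → 495.)

Yes — net change −182 (cost falls by 182).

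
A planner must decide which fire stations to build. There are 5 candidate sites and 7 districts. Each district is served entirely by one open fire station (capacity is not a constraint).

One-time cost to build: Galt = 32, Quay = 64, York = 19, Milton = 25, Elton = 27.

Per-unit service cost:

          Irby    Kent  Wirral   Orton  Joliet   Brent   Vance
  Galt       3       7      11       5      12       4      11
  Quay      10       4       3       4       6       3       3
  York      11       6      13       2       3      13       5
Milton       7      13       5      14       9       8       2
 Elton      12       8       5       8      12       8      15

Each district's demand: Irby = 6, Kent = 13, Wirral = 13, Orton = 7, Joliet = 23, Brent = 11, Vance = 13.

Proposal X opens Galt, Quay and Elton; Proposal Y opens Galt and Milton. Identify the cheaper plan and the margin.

Proposal X: {Galt, Quay, Elton}: Irby→Galt 3·6=18, Kent→Quay 4·13=52, Wirral→Quay 3·13=39, Orton→Quay 4·7=28, Joliet→Quay 6·23=138, Brent→Quay 3·11=33, Vance→Quay 3·13=39. Service 347; fixed 123; total 470.
Proposal Y: {Galt, Milton}: Irby→Galt 3·6=18, Kent→Galt 7·13=91, Wirral→Milton 5·13=65, Orton→Galt 5·7=35, Joliet→Milton 9·23=207, Brent→Galt 4·11=44, Vance→Milton 2·13=26. Service 486; fixed 57; total 543.
Difference: |470 − 543| = 73.

Proposal X is cheaper by 73.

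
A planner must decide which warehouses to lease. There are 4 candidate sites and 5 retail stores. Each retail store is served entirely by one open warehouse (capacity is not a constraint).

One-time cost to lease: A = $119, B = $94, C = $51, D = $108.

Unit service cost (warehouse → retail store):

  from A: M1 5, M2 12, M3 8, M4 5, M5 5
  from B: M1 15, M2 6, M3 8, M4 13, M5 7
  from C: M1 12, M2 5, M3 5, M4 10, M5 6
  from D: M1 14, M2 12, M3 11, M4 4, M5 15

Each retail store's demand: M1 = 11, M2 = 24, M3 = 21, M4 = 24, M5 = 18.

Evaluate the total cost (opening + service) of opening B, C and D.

Total cost: 814

Each retail store is assigned to its cheapest site among the open ones.
{B, C, D}: M1→C 12·11=132, M2→C 5·24=120, M3→C 5·21=105, M4→D 4·24=96, M5→C 6·18=108. Service 561; fixed 253; total 814.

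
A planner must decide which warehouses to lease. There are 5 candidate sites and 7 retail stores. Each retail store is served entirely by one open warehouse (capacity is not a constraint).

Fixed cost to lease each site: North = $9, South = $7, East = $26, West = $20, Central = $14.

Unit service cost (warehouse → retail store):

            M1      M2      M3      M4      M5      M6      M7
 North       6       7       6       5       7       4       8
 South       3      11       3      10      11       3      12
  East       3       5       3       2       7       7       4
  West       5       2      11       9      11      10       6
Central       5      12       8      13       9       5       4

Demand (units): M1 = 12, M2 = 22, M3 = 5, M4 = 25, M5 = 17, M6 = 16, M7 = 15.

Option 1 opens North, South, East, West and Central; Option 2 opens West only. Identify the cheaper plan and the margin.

Option 1 is cheaper by 393.

Option 1: {North, South, East, West, Central}: M1→South 3·12=36, M2→West 2·22=44, M3→South 3·5=15, M4→East 2·25=50, M5→North 7·17=119, M6→South 3·16=48, M7→East 4·15=60. Service 372; fixed 76; total 448.
Option 2: {West}: M1→West 5·12=60, M2→West 2·22=44, M3→West 11·5=55, M4→West 9·25=225, M5→West 11·17=187, M6→West 10·16=160, M7→West 6·15=90. Service 821; fixed 20; total 841.
Difference: |448 − 841| = 393.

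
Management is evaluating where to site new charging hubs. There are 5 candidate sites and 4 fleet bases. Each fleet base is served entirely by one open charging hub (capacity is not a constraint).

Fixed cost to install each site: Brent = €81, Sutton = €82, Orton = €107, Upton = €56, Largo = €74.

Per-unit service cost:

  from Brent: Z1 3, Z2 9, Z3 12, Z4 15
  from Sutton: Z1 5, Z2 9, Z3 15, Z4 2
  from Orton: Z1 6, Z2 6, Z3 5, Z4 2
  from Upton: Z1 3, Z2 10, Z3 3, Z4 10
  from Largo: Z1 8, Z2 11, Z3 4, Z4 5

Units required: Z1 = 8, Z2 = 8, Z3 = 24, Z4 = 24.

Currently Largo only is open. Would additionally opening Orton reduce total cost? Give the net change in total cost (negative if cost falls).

Current service cost with {Largo}: 368.
Adding Orton: each fleet base re-picks its cheapest; new service cost 240, saving 128.
Extra fixed cost: 107. Net change = 107 − 128 = -21.
(Totals: 442 → 421.)

Yes — net change −21 (cost falls by 21).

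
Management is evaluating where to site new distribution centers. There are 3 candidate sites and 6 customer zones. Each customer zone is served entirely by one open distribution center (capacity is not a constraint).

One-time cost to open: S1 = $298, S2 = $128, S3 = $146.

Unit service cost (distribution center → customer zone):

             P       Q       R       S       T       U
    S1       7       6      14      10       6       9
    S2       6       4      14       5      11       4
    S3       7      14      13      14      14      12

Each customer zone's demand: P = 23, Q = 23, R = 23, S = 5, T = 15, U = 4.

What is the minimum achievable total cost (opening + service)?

Minimum total cost: 886

For any fixed open set, each customer zone goes to its cheapest open site; total = fixed + service.
{S2}: P→S2 6·23=138, Q→S2 4·23=92, R→S2 14·23=322, S→S2 5·5=25, T→S2 11·15=165, U→S2 4·4=16. Service 758; fixed 128; total 886.
{S2, S3}: service 735 + fixed 274 = 1009
{S1}: service 797 + fixed 298 = 1095
{S1, S2, S3}: P→S2 6·23=138, Q→S2 4·23=92, R→S3 13·23=299, S→S2 5·5=25, T→S1 6·15=90, U→S2 4·4=16. Service 660; fixed 572; total 1232.
No other subset beats 886.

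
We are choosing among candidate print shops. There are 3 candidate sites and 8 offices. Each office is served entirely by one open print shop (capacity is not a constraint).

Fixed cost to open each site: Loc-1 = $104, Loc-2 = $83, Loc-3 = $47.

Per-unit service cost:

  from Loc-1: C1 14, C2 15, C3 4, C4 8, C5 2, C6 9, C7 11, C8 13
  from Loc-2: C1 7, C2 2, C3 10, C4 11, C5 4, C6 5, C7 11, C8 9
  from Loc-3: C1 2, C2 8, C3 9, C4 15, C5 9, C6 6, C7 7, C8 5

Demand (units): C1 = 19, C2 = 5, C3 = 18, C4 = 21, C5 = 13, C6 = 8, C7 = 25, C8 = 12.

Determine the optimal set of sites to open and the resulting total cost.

Open Loc-1 and Loc-3; minimum total cost 778.

For any fixed open set, each office goes to its cheapest open site; total = fixed + service.
{Loc-1, Loc-3}: C1→Loc-3 2·19=38, C2→Loc-3 8·5=40, C3→Loc-1 4·18=72, C4→Loc-1 8·21=168, C5→Loc-1 2·13=26, C6→Loc-3 6·8=48, C7→Loc-3 7·25=175, C8→Loc-3 5·12=60. Service 627; fixed 151; total 778.
{Loc-1, Loc-2, Loc-3}: service 589 + fixed 234 = 823
{Loc-2, Loc-3}: service 768 + fixed 130 = 898
{Loc-3}: service 955 + fixed 47 = 1002
(All 7 nonempty subsets were checked; Loc-1 and Loc-3 is lowest.)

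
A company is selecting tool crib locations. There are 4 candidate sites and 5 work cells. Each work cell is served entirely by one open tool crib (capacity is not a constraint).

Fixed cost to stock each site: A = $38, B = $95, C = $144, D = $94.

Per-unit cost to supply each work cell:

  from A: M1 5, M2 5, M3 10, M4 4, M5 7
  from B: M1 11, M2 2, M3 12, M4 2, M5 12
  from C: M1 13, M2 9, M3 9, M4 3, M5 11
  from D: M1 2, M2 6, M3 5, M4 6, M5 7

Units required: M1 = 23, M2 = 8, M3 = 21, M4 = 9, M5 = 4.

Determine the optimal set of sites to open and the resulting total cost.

For any fixed open set, each work cell goes to its cheapest open site; total = fixed + service.
{D}: M1→D 2·23=46, M2→D 6·8=48, M3→D 5·21=105, M4→D 6·9=54, M5→D 7·4=28. Service 281; fixed 94; total 375.
{A, D}: service 255 + fixed 132 = 387
{B, D}: M1→D 2·23=46, M2→B 2·8=16, M3→D 5·21=105, M4→B 2·9=18, M5→D 7·4=28. Service 213; fixed 189; total 402.
{A, B, C, D}: service 213 + fixed 371 = 584
No other subset beats 375.

Open D only; minimum total cost 375.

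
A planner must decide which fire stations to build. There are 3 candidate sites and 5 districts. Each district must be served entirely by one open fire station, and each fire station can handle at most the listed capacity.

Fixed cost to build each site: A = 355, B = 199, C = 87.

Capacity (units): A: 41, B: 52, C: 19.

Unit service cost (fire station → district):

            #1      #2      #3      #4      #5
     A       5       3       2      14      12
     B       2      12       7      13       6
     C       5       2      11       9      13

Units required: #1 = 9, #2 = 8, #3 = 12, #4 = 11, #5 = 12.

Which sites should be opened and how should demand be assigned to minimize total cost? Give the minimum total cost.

Minimum total cost: 575

Open {B, C}: #1→B 2·9=18, #2→C 2·8=16, #3→B 7·12=84, #4→C 9·11=99, #5→B 6·12=72.
Loads: B carries 33/52, C carries 19/19. Service 289; fixed 286; total 575.
Next best feasible plan costs 612.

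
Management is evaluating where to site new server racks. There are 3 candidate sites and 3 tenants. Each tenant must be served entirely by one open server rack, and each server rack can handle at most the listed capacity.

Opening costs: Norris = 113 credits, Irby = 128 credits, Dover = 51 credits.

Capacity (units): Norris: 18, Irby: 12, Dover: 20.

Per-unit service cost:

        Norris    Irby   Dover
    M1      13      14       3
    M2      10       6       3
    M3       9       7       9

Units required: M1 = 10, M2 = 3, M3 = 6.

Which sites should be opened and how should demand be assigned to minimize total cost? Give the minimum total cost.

Open {Dover}: M1→Dover 3·10=30, M2→Dover 3·3=9, M3→Dover 9·6=54.
Loads: Dover carries 19/20. Service 93; fixed 51; total 144.
Next best feasible plan costs 257.

Minimum total cost: 144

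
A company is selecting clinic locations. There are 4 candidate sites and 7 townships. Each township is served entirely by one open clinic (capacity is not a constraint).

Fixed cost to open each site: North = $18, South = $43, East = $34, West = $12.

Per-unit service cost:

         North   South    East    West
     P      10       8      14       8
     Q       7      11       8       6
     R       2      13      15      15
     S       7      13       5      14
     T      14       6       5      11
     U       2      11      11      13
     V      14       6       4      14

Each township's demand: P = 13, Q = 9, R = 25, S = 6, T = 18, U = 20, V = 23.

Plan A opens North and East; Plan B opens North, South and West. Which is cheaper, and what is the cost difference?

Plan A is cheaper by 62.

Plan A: {North, East}: P→North 10·13=130, Q→North 7·9=63, R→North 2·25=50, S→East 5·6=30, T→East 5·18=90, U→North 2·20=40, V→East 4·23=92. Service 495; fixed 52; total 547.
Plan B: {North, South, West}: P→South 8·13=104, Q→West 6·9=54, R→North 2·25=50, S→North 7·6=42, T→South 6·18=108, U→North 2·20=40, V→South 6·23=138. Service 536; fixed 73; total 609.
Difference: |547 − 609| = 62.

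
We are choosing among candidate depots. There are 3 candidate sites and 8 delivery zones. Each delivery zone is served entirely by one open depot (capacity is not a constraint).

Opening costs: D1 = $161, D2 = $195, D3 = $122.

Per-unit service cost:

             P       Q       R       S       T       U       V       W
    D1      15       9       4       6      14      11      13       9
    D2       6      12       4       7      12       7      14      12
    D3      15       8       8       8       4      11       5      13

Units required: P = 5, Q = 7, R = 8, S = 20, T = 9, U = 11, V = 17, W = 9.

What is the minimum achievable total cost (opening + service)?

For any fixed open set, each delivery zone goes to its cheapest open site; total = fixed + service.
{D3}: P→D3 15·5=75, Q→D3 8·7=56, R→D3 8·8=64, S→D3 8·20=160, T→D3 4·9=36, U→D3 11·11=121, V→D3 5·17=85, W→D3 13·9=117. Service 714; fixed 122; total 836.
{D2, D3}: service 564 + fixed 317 = 881
{D1, D3}: service 606 + fixed 283 = 889
{D1, D2, D3}: service 517 + fixed 478 = 995
No other subset beats 836.

Minimum total cost: 836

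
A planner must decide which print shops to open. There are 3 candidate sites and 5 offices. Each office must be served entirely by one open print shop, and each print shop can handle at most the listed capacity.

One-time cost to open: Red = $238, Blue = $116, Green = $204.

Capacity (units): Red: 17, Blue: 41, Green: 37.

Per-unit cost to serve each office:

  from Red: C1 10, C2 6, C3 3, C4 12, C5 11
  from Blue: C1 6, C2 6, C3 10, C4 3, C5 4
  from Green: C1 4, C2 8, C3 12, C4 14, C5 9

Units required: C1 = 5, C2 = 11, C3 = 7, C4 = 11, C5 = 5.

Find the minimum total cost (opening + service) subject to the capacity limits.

Open {Blue}: C1→Blue 6·5=30, C2→Blue 6·11=66, C3→Blue 10·7=70, C4→Blue 3·11=33, C5→Blue 4·5=20.
Loads: Blue carries 39/41. Service 219; fixed 116; total 335.
Next best feasible plan costs 524.

Minimum total cost: 335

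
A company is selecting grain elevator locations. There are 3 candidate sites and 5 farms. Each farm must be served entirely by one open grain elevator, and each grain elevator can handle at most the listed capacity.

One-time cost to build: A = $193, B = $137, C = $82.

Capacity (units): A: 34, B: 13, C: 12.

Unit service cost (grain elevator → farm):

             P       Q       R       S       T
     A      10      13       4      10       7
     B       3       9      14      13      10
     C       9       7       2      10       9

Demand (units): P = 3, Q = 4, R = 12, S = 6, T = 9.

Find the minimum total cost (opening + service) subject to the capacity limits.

Minimum total cost: 446

Open {A}: P→A 10·3=30, Q→A 13·4=52, R→A 4·12=48, S→A 10·6=60, T→A 7·9=63.
Loads: A carries 34/34. Service 253; fixed 193; total 446.
Next best feasible plan costs 501.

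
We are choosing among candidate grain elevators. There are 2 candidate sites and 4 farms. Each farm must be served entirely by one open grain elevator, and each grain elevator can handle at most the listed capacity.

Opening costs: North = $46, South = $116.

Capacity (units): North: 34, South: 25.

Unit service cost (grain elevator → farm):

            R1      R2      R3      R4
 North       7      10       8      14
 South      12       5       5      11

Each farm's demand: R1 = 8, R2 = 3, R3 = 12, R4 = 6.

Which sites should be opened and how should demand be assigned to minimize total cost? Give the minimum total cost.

Open {North}: R1→North 7·8=56, R2→North 10·3=30, R3→North 8·12=96, R4→North 14·6=84.
Loads: North carries 29/34. Service 266; fixed 46; total 312.
Next best feasible plan costs 359.

Minimum total cost: 312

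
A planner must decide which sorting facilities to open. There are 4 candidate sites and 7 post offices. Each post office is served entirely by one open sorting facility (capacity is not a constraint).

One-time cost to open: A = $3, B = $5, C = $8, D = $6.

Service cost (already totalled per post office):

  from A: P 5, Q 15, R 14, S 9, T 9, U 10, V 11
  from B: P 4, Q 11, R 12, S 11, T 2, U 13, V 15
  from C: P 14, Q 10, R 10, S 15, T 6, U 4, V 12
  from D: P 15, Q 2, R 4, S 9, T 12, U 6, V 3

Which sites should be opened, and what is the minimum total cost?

Open B and D; minimum total cost 41.

For any fixed open set, each post office goes to its cheapest open site; total = fixed + service.
{B, D}: P→B 4, Q→D 2, R→D 4, S→D 9, T→B 2, U→D 6, V→D 3. Service 30; fixed 11; total 41.
{A, B, D}: service 30 + fixed 14 = 44
{A, D}: service 38 + fixed 9 = 47
{A, B, C, D}: P→B 4, Q→D 2, R→D 4, S→A 9, T→B 2, U→C 4, V→D 3. Service 28; fixed 22; total 50.
No other subset beats 41.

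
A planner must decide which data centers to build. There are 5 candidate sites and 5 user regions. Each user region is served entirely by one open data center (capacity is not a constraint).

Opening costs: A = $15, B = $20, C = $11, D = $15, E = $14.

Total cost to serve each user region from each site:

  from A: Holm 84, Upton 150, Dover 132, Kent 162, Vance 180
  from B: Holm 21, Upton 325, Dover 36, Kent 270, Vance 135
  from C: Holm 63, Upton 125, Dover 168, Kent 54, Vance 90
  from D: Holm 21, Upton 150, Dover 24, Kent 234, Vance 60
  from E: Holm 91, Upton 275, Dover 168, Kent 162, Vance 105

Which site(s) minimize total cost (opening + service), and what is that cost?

For any fixed open set, each user region goes to its cheapest open site; total = fixed + service.
{C, D}: Holm→D 21, Upton→C 125, Dover→D 24, Kent→C 54, Vance→D 60. Service 284; fixed 26; total 310.
{C, D, E}: service 284 + fixed 40 = 324
{A, C, D}: Holm→D 21, Upton→C 125, Dover→D 24, Kent→C 54, Vance→D 60. Service 284; fixed 41; total 325.
{A, B, C, D, E}: service 284 + fixed 75 = 359
No other subset beats 310.

Open C and D; minimum total cost 310.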